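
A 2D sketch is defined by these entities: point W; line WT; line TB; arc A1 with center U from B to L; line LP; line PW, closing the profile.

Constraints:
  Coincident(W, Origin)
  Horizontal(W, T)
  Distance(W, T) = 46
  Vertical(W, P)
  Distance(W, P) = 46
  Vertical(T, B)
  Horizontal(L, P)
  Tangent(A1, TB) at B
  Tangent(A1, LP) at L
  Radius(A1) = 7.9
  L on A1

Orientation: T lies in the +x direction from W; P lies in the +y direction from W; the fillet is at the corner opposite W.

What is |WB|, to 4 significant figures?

59.73

W is at the origin; W and T share the same y with |WT| = 46.0 and T on the +x side, so T = (46.00, 0.000). WP is vertical with |WP| = 46.0 and P on the +y side, so P = (0.000, 46.00). The virtual corner opposite W is at (46.00, 46.00). A1 meets TB tangentially, so UB is at right angles to TB and A1 meets LP tangentially, so UL is at right angles to LP, with radius 7.9, so the center U sits 7.9 in from both sides at U = (38.10, 38.10). That places the tangent points at B = (46.00, 38.10) on TB and L = (38.10, 46.00) on LP. Then |WB| = |B − W| = 59.73.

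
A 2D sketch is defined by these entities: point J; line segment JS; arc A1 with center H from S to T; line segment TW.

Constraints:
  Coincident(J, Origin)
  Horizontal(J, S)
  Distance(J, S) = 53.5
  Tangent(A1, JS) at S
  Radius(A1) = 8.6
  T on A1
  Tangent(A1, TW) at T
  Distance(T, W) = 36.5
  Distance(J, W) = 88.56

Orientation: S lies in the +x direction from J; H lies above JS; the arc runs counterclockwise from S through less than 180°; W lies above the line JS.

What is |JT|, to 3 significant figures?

60.5

J is at the origin; JS is horizontal with |JS| = 53.5 and S on the +x side, so S = (53.5, 0.00). A1 meets JS tangentially, so HS is at right angles to JS, so H = S + (0, 8.6) = (53.5, 8.60). Since HT ⟂ TW (tangency), |HW| = √(8.6² + 36.5²) = 37.5 regardless of where T sits on A1. So W lies on both circle(J, 88.56) and circle(H, 37.5); the above-JS intersection is W = (82.4, 32.5). T is the foot of the tangent from W: T = (60.4, 3.42).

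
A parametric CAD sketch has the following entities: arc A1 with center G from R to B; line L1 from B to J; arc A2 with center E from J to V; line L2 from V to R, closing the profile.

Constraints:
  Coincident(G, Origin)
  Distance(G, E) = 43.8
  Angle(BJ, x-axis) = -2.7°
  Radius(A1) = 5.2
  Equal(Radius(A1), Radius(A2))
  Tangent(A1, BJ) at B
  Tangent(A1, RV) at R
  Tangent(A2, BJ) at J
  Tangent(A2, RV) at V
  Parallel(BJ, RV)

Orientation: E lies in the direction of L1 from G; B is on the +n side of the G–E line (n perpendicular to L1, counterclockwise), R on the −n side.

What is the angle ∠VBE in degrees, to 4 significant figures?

6.587°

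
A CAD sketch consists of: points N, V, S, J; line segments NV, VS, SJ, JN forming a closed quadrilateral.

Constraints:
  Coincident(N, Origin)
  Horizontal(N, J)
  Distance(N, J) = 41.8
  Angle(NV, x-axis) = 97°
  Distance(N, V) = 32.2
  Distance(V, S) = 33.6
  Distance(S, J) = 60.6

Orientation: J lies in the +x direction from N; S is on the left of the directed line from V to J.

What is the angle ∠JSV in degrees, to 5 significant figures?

65.494°

N is at the origin; N and J share the same y with |NJ| = 41.8 and J in +x, so J = (41.8, 0). NV runs at 97.0° with |NV| = 32.2, so V = (-3.9242, 31.960). S is determined by |VS| = 33.6 and |SJ| = 60.6 together: it lies at the intersection of circle(V, 33.6) and circle(J, 60.6). With |VJ| = 55.787, the foot of the radical line on VJ is 5.0975 from V and the perpendicular offset is √(33.6² − 5.0975²) = 33.211. Taking the left-of-VJ solution: S = (19.280, 56.260).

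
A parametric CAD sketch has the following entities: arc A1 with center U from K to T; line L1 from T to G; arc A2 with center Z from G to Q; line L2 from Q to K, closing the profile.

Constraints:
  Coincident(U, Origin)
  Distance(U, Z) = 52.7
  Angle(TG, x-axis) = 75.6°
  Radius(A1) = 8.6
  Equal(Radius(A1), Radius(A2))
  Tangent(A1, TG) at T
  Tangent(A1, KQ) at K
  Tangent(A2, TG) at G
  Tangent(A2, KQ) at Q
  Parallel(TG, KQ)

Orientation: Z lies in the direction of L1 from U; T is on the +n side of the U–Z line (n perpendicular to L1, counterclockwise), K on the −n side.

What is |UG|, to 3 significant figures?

53.4

The slot axis is L1's direction at 75.6°, so u = (cos 75.6°, sin 75.6°) = (0.249, 0.969) and n = (−sin 75.6°, cos 75.6°) = (-0.969, 0.249). U is at the origin and Z lies 52.7 along u from U, so Z = 52.7·u = (13.1, 51.0). Tangency of A1 to both parallel lines with radius 8.6 puts T and K at U ± 8.6·n: T = (-8.33, 2.14), K = (8.33, -2.14). Equal radii place G and Q the same way about Z: G = Z + 8.6·n = (4.78, 53.2), Q = Z − 8.6·n = (21.4, 48.9). Then |UG| = |G − U| = 53.4.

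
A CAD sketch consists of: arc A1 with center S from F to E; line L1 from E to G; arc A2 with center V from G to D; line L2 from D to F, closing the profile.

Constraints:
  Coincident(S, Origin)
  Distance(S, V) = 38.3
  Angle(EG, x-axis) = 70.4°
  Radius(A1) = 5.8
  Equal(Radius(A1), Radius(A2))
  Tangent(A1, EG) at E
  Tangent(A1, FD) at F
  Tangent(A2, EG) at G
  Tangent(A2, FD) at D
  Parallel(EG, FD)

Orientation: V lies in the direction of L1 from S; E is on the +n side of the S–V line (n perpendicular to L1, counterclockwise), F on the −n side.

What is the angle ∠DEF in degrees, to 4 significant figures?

73.15°

The slot axis is L1's direction at 70.4°, so u = (cos 70.4°, sin 70.4°) = (0.3355, 0.9421) and n = (−sin 70.4°, cos 70.4°) = (-0.9421, 0.3355). S is at the origin and V lies 38.3 along u from S, so V = 38.3·u = (12.85, 36.08). Tangency of A1 to both parallel lines with radius 5.8 puts E and F at S ± 5.8·n: E = (-5.464, 1.946), F = (5.464, -1.946). Equal radii place G and D the same way about V: G = V + 5.8·n = (7.384, 38.03), D = V − 5.8·n = (18.31, 34.14). Then cos ∠DEF = ED·EF / (|ED||EF|), giving 73.15°.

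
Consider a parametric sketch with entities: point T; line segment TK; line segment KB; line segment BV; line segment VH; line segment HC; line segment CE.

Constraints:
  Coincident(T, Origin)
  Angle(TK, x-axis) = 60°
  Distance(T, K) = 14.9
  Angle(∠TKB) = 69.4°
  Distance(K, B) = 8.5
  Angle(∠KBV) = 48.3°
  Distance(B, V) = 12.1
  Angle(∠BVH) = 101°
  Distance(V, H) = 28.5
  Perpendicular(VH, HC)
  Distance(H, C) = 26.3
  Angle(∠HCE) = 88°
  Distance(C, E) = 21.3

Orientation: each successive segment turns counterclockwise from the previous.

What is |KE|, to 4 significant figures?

18.15

T is at the origin; TK runs at 60.0° with length 14.9, so K = (7.450, 12.90). ∠TKB = 69.4° gives KB at 170.6° from the x-axis; with |KB| = 8.5, B = (-0.9359, 14.29). ∠KBV = 48.3° gives BV at -57.70° from the x-axis; with |BV| = 12.1, V = (5.530, 4.064). ∠BVH = 101.0° gives VH at 21.30° from the x-axis; with |VH| = 28.5, H = (32.08, 14.42). The perpendicularity gives HC at right angles to VH, so HC runs at 111.3°; with |HC| = 26.3, C = (22.53, 38.92). ∠HCE = 88.0° gives CE at -156.7° from the x-axis; with |CE| = 21.3, E = (2.967, 30.50). Then |KE| = |E − K| = 18.15.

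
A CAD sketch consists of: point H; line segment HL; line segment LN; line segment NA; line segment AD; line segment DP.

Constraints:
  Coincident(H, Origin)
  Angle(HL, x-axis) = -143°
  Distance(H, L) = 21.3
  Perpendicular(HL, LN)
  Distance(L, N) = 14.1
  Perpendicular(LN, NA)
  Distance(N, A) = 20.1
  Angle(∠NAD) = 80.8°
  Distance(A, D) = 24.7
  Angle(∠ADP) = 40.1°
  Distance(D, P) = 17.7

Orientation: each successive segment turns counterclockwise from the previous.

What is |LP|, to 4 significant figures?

8.598

∠NAD = 80.8° gives AD at 136.2° from the x-axis; with |AD| = 24.7, D = (-10.30, 5.113). ∠ADP = 40.1° gives DP at -83.90° from the x-axis; with |DP| = 17.7, P = (-8.419, -12.49). Then |LP| = |P − L| = 8.598.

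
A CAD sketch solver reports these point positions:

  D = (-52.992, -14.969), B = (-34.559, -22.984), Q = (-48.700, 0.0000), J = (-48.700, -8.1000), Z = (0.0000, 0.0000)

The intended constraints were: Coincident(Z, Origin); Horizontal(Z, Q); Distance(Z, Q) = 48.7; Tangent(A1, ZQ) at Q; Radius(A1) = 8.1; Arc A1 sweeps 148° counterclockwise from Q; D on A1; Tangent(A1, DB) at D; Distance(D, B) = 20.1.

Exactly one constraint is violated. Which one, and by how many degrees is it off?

Tangent(A1, DB) at D — off by 8.50°.

Z = (0.00, 0.00) ✓; Z.y = 0.00, Q.y = 0.00 ✓; |ZQ| = 48.70 ✓; ∠(JQ, QZ) = 90.00° ✓; |JQ| = 8.100 ✓; bearing(J→D) − bearing(J→Q) = 148.0° ✓; |JD| = 8.100 ✓; ∠(JD, DB) = 81.50° ✗; |DB| = 20.10 ✓.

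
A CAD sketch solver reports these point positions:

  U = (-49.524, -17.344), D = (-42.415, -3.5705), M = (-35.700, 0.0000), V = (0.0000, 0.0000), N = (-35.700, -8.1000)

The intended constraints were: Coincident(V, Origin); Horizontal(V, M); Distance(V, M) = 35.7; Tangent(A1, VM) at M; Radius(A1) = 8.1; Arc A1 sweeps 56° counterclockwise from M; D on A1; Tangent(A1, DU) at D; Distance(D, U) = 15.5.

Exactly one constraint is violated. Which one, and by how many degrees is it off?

Tangent(A1, DU) at D — off by 6.70°.

V = (0.00, 0.00) ✓; V.y = 0.00, M.y = 0.00 ✓; |VM| = 35.70 ✓; ∠(NM, MV) = 90.00° ✓; |NM| = 8.100 ✓; bearing(N→D) − bearing(N→M) = 56.00° ✓; |ND| = 8.100 ✓; ∠(ND, DU) = 83.30° ✗; |DU| = 15.50 ✓.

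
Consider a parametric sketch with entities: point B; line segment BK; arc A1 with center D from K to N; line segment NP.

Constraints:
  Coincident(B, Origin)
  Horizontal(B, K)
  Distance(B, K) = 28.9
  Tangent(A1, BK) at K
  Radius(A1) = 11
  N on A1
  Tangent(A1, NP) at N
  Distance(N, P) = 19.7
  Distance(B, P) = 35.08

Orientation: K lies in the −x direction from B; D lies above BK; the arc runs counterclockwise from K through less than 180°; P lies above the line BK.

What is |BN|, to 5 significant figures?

20.879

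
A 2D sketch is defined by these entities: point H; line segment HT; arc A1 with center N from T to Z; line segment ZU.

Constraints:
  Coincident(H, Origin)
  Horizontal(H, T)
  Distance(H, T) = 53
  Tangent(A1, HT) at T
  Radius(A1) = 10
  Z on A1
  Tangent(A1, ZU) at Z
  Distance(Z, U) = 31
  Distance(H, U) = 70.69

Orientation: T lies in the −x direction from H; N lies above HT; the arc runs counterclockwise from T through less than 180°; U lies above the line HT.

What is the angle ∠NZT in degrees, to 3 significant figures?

32.9°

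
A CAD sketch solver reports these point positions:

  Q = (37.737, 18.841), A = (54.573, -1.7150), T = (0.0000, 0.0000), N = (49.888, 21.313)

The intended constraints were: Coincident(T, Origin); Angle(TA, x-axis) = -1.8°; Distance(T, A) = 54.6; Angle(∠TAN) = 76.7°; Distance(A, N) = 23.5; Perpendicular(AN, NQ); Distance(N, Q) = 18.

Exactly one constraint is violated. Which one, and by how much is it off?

Distance(N, Q) = 18 — off by 5.60.

T = (0.00, 0.00) ✓; TA at -1.800° ✓; |TA| = 54.60 ✓; ∠TAN = 76.70° ✓; |AN| = 23.50 ✓; ∠(AN, NQ) = 90.00° ✓; |NQ| = 12.40 ✗.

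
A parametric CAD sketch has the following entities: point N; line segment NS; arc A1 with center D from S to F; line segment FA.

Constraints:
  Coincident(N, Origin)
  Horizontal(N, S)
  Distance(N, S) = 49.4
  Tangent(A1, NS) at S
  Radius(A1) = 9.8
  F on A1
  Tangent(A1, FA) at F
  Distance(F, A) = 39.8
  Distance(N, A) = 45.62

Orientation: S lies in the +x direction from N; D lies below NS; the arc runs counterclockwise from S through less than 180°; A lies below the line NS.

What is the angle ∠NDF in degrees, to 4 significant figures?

17.31°

N is at the origin; N and S share the same y with |NS| = 49.4 and S on the +x side, so S = (49.40, 0.000). Since A1 is tangent to NS there, DS ⟂ NS, so D = S + (0, -9.8) = (49.40, -9.800). Since DF ⟂ FA (tangency), |DA| = √(9.8² + 39.8²) = 40.99 regardless of where F sits on A1. So A lies on both circle(N, 45.62) and circle(D, 40.99); the below-NS intersection is A = (21.78, -40.09). F is the foot of the tangent from A: F = (40.79, -5.119).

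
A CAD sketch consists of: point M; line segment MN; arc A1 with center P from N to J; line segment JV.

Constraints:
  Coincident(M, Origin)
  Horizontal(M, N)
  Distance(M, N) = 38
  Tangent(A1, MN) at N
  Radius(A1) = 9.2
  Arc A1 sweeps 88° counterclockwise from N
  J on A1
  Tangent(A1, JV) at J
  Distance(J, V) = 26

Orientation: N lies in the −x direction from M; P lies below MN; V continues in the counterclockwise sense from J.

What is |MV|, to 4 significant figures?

59.41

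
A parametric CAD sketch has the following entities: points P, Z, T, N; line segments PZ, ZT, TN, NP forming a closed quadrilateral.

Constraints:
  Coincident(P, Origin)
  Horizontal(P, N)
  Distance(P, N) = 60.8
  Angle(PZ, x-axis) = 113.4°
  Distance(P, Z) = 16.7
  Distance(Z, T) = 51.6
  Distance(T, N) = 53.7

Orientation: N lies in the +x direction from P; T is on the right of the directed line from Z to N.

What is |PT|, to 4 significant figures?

34.95

P is at the origin; PN is horizontal with |PN| = 60.8 and N in +x, so N = (60.8, 0). PZ runs at 113.4° with |PZ| = 16.7, so Z = (-6.632, 15.33). T is determined by |ZT| = 51.6 and |TN| = 53.7 together: it lies at the intersection of circle(Z, 51.6) and circle(N, 53.7). With |ZN| = 69.15, the foot of the radical line on ZN is 32.98 from Z and the perpendicular offset is √(51.6² − 32.98²) = 39.69. Taking the right-of-ZN solution: T = (16.73, -30.68).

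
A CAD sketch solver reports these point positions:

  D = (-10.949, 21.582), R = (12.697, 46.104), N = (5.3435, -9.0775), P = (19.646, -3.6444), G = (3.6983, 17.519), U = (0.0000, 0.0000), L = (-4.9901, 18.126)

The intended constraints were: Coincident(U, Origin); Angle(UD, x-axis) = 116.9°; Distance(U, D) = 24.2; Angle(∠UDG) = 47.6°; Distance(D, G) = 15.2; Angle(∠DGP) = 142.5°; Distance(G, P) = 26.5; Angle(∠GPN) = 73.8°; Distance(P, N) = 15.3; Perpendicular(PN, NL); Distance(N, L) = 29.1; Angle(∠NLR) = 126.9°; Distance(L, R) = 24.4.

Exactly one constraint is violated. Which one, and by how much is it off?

Distance(L, R) = 24.4 — off by 8.70.

U = (0.00, 0.00) ✓; UD at 116.9° ✓; |UD| = 24.20 ✓; ∠UDG = 47.60° ✓; |DG| = 15.20 ✓; ∠DGP = 142.5° ✓; |GP| = 26.50 ✓; ∠GPN = 73.80° ✓; |PN| = 15.30 ✓; ∠(PN, NL) = 90.00° ✓; |NL| = 29.10 ✓; ∠NLR = 126.9° ✓; |LR| = 33.10 ✗.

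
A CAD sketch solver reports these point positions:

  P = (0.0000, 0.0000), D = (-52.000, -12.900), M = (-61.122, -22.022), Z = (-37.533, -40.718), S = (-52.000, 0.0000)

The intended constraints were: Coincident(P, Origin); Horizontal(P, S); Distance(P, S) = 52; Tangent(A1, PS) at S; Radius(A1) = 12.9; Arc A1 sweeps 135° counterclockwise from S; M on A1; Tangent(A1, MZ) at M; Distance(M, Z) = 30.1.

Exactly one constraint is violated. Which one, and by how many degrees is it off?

Tangent(A1, MZ) at M — off by 6.60°.

P = (0.00, 0.00) ✓; P.y = 0.00, S.y = 0.00 ✓; |PS| = 52.00 ✓; ∠(DS, SP) = 90.00° ✓; |DS| = 12.90 ✓; bearing(D→M) − bearing(D→S) = 135.0° ✓; |DM| = 12.90 ✓; ∠(DM, MZ) = 83.40° ✗; |MZ| = 30.10 ✓.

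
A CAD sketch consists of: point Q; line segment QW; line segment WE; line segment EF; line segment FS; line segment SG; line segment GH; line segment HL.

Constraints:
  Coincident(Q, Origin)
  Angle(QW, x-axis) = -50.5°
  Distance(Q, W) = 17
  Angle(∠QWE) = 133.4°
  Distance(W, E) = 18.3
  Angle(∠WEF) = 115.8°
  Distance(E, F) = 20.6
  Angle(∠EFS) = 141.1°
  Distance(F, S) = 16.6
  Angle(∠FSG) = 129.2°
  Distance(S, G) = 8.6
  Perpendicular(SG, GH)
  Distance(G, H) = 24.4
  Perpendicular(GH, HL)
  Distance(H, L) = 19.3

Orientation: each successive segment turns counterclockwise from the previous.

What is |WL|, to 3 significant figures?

23.8

Q is at the origin; QW runs at -50.5° with length 17.0, so W = (10.8, -13.1). ∠QWE = 133.4° gives WE at -3.90° from the x-axis; with |WE| = 18.3, E = (29.1, -14.4). ∠WEF = 115.8° gives EF at 60.3° from the x-axis; with |EF| = 20.6, F = (39.3, 3.53). ∠EFS = 141.1° gives FS at 99.2° from the x-axis; with |FS| = 16.6, S = (36.6, 19.9). ∠FSG = 129.2° gives SG at 150° from the x-axis; with |SG| = 8.6, G = (29.2, 24.2). SG is perpendicular to GH, so GH runs at -120°; with |GH| = 24.4, H = (17.0, 3.09). The perpendicularity gives HL at right angles to GH, so HL runs at -30.0°; with |HL| = 19.3, L = (33.7, -6.56). Then |WL| = |L − W| = 23.8.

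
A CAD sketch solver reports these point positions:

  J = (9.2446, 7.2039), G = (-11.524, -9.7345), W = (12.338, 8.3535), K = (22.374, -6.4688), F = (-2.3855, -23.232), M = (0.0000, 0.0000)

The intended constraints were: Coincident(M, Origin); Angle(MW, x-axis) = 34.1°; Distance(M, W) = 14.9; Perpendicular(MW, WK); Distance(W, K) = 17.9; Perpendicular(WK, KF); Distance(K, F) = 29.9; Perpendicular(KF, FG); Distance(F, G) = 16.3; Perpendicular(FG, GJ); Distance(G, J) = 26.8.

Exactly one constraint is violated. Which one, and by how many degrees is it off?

Perpendicular(FG, GJ) — off by 5.10°.

M = (0.00, 0.00) ✓; MW at 34.10° ✓; |MW| = 14.90 ✓; ∠(MW, WK) = 90.00° ✓; |WK| = 17.90 ✓; ∠(WK, KF) = 90.00° ✓; |KF| = 29.90 ✓; ∠(KF, FG) = 90.00° ✓; |FG| = 16.30 ✓; ∠(FG, GJ) = 84.90° ✗; |GJ| = 26.80 ✓.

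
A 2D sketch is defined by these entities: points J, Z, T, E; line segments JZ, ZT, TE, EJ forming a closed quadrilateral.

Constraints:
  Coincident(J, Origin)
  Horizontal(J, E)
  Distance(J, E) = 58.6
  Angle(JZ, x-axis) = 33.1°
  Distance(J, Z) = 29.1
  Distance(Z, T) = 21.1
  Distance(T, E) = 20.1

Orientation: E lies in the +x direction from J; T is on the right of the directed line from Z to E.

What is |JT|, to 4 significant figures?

38.50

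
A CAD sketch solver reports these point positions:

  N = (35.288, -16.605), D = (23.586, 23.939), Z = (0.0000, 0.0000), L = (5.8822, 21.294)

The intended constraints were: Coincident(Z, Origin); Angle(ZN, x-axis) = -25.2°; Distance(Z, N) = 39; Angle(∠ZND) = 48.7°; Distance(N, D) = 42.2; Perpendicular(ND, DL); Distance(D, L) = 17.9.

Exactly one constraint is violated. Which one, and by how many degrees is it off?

Perpendicular(ND, DL) — off by 7.60°.

Z = (0.00, 0.00) ✓; ZN at -25.20° ✓; |ZN| = 39.00 ✓; ∠ZND = 48.70° ✓; |ND| = 42.20 ✓; ∠(ND, DL) = 82.40° ✗; |DL| = 17.90 ✓.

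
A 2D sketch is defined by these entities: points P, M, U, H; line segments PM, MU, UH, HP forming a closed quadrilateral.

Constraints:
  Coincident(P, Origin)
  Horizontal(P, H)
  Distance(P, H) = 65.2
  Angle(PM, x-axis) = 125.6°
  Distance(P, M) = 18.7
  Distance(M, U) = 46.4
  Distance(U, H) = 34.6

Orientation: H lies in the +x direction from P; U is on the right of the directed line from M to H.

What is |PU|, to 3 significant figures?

31.3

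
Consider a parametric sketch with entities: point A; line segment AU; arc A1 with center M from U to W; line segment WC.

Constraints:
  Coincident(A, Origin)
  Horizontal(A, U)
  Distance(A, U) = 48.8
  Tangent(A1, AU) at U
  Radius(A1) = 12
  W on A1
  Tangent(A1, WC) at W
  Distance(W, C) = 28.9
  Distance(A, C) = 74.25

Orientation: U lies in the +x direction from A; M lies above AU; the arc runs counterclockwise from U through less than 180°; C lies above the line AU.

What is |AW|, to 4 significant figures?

61.82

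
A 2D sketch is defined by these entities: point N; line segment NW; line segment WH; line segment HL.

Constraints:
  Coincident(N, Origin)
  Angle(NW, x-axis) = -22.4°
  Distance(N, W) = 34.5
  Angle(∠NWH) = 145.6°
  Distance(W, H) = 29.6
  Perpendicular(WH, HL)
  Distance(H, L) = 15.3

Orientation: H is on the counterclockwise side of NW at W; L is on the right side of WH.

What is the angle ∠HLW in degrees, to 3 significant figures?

62.7°

∠NWH = 145.6°, so WH runs at -22.4° + (180° − 145.6°) = 12.0° from the x-axis; with |WH| = 29.6, H = W + 29.6·(cos 12.0°, sin 12.0°) = (60.9, -6.99). WH is perpendicular to HL; with |HL| = 15.3 on the right of WH, L = H + 15.3·(0.208, -0.978) = (64.0, -22.0). Then cos ∠HLW = LH·LW / (|LH||LW|), giving 62.7°.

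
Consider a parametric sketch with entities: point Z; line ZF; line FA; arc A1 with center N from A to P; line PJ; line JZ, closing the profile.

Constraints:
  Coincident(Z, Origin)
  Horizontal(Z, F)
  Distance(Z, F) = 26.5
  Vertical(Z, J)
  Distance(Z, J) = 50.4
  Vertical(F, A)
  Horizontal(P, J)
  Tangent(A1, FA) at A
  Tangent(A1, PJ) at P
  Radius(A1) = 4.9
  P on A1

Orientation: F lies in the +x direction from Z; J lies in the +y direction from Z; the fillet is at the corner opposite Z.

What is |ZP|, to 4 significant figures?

54.83

Z is at the origin; Z and F share the same y with |ZF| = 26.5 and F on the +x side, so F = (26.50, 0.000). Z and J share the same x with |ZJ| = 50.4 and J on the +y side, so J = (0.000, 50.40). The virtual corner opposite Z is at (26.50, 50.40). The tangent condition forces NA to be normal to FA and since A1 is tangent to PJ there, NP ⟂ PJ, with radius 4.9, so the center N sits 4.9 in from both sides at N = (21.60, 45.50). That places the tangent points at A = (26.50, 45.50) on FA and P = (21.60, 50.40) on PJ. Then |ZP| = |P − Z| = 54.83.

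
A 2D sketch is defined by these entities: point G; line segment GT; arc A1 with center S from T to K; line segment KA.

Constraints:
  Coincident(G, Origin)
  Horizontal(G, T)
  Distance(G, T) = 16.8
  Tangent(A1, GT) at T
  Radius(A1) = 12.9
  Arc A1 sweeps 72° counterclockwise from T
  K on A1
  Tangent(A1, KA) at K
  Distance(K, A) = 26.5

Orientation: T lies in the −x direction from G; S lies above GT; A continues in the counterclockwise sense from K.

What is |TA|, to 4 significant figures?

39.78

G is at the origin; GT is horizontal with |GT| = 16.8 and T on the −x side, so T = (-16.80, 0.000). Tangency of A1 to GT means the radius ST is perpendicular to GT, so S = T + (0, 12.9) = (-16.80, 12.90). On A1, T sits at bearing -90° from S; a 72° counterclockwise sweep puts K at bearing -18°, so K = S + 12.9·(cos -18°, sin -18°) = (-4.531, 8.914). Since A1 is tangent to KA there, SK ⟂ KA, so KA runs along (−sin -18°, cos -18°); with |KA| = 26.5, A = (3.658, 34.12). Then |TA| = |A − T| = 39.78.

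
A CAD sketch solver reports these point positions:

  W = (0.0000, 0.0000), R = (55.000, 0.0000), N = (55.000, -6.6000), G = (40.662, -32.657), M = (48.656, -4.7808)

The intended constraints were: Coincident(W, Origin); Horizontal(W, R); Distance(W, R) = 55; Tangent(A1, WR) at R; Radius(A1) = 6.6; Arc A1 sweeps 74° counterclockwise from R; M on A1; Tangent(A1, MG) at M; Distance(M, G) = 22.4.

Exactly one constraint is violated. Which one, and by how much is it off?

Distance(M, G) = 22.4 — off by 6.60.

W = (0.00, 0.00) ✓; W.y = 0.00, R.y = 0.00 ✓; |WR| = 55.00 ✓; ∠(NR, RW) = 90.00° ✓; |NR| = 6.600 ✓; bearing(N→M) − bearing(N→R) = 74.00° ✓; |NM| = 6.600 ✓; ∠(NM, MG) = 90.00° ✓; |MG| = 29.00 ✗.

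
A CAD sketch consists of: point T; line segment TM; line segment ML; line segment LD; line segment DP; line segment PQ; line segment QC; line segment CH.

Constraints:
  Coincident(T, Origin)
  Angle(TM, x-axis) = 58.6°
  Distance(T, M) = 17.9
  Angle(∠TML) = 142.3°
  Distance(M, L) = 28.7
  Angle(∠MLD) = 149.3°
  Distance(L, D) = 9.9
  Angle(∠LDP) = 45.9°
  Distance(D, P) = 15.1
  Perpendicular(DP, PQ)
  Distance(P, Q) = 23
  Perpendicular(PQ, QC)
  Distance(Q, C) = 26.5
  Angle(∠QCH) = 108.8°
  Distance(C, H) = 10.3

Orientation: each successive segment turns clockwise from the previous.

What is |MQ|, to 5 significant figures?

21.205

T is at the origin; TM runs at 58.6° with length 17.9, so M = (9.3261, 15.279). ∠TML = 142.3° gives ML at 20.900° from the x-axis; with |ML| = 28.7, L = (36.138, 25.517). ∠MLD = 149.3° gives LD at -9.8000° from the x-axis; with |LD| = 9.9, D = (45.893, 23.832). ∠LDP = 45.9° gives DP at -143.90° from the x-axis; with |DP| = 15.1, P = (33.693, 14.935). DP ⟂ PQ, so PQ runs at 126.10°; with |PQ| = 23.0, Q = (20.141, 33.519). Then |MQ| = |Q − M| = 21.205.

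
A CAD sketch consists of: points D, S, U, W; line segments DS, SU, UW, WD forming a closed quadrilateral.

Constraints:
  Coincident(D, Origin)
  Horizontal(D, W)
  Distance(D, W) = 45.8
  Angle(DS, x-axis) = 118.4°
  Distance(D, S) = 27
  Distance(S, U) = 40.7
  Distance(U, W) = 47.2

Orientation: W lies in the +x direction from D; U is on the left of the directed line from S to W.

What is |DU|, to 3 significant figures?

48.0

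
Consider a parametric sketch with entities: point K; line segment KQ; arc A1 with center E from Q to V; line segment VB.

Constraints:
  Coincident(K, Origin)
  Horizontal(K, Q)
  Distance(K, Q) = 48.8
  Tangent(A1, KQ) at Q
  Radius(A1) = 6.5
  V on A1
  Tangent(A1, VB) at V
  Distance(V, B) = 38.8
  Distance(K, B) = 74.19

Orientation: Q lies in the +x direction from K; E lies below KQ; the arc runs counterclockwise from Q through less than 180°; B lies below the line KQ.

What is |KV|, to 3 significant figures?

43.9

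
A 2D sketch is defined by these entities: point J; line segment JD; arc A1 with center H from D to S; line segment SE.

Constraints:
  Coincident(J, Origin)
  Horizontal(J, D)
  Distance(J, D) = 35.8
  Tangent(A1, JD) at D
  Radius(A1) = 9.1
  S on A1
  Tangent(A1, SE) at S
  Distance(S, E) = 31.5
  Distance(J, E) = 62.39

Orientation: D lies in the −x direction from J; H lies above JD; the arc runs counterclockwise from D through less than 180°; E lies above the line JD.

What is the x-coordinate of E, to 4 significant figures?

-48.40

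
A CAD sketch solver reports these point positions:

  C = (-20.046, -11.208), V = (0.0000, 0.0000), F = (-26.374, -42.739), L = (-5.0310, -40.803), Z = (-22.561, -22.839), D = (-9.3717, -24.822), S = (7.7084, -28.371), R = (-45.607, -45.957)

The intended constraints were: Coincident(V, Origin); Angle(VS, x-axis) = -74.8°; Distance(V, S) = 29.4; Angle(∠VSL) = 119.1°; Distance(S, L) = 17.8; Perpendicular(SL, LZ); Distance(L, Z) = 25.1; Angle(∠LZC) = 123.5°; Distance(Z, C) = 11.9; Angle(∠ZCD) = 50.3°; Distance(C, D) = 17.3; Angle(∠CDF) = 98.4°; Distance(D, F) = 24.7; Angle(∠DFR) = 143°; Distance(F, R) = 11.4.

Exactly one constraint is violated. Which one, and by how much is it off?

Distance(F, R) = 11.4 — off by 8.10.

V = (0.00, 0.00) ✓; VS at -74.80° ✓; |VS| = 29.40 ✓; ∠VSL = 119.1° ✓; |SL| = 17.80 ✓; ∠(SL, LZ) = 90.00° ✓; |LZ| = 25.10 ✓; ∠LZC = 123.5° ✓; |ZC| = 11.90 ✓; ∠ZCD = 50.30° ✓; |CD| = 17.30 ✓; ∠CDF = 98.40° ✓; |DF| = 24.70 ✓; ∠DFR = 143.0° ✓; |FR| = 19.50 ✗.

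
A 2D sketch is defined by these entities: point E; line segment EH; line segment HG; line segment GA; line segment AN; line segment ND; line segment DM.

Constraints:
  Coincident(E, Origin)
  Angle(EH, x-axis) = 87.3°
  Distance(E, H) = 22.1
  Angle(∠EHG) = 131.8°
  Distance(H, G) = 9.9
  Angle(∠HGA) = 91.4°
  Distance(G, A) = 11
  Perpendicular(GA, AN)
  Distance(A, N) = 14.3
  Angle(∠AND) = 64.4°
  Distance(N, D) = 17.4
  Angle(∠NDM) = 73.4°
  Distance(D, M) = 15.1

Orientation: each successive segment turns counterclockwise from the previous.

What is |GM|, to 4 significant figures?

7.008

∠AND = 64.4° gives ND at 69.70° from the x-axis; with |ND| = 17.4, D = (2.069, 27.41). ∠NDM = 73.4° gives DM at 176.3° from the x-axis; with |DM| = 15.1, M = (-13.00, 28.38). Then |GM| = |M − G| = 7.008.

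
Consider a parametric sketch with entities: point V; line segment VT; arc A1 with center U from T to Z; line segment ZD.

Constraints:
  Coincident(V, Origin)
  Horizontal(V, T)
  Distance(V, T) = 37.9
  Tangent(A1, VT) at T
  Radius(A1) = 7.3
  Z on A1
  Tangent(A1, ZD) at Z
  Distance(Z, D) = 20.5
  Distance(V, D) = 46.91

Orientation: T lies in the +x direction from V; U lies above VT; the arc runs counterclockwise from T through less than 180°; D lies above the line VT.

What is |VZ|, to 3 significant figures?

45.8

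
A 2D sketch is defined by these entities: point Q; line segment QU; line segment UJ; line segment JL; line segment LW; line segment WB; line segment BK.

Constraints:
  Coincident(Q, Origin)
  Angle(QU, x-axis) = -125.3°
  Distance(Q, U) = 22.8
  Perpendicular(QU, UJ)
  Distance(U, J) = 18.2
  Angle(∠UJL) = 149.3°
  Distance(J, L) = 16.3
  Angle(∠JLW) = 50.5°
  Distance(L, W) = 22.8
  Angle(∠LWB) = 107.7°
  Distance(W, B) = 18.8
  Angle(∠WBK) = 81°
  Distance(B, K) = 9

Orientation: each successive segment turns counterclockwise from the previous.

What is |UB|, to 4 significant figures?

1.319

Q is at the origin; QU runs at -125.3° with length 22.8, so U = (-13.18, -18.61). The perpendicularity gives UJ at right angles to QU, so UJ runs at -35.30°; with |UJ| = 18.2, J = (1.679, -29.12). ∠UJL = 149.3° gives JL at -4.600° from the x-axis; with |JL| = 16.3, L = (17.93, -30.43). ∠JLW = 50.5° gives LW at 124.9° from the x-axis; with |LW| = 22.8, W = (4.881, -11.73). ∠LWB = 107.7° gives WB at -162.8° from the x-axis; with |WB| = 18.8, B = (-13.08, -17.29). Then |UB| = |B − U| = 1.319.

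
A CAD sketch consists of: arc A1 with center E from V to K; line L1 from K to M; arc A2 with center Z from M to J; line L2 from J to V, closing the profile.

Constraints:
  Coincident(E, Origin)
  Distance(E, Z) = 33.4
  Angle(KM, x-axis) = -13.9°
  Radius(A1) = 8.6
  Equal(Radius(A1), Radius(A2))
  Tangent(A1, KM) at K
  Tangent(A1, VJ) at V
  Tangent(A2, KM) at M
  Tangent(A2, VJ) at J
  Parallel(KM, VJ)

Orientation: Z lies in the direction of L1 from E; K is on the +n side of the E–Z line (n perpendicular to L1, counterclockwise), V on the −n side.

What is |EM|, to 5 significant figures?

34.489

Tangency of A1 to both parallel lines with radius 8.6 puts K and V at E ± 8.6·n: K = (2.0660, 8.3482), V = (-2.0660, -8.3482). Equal radii place M and J the same way about Z: M = Z + 8.6·n = (34.488, 0.32455), J = Z − 8.6·n = (30.356, -16.372). Then |EM| = |M − E| = 34.489.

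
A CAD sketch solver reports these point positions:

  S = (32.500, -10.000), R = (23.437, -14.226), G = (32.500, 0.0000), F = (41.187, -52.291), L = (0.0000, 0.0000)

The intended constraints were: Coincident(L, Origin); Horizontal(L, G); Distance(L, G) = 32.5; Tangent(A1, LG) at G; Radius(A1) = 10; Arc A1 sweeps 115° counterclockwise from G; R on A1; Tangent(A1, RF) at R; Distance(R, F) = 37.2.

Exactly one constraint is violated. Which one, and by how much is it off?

Distance(R, F) = 37.2 — off by 4.80.

L = (0.00, 0.00) ✓; L.y = 0.00, G.y = 0.00 ✓; |LG| = 32.50 ✓; ∠(SG, GL) = 90.00° ✓; |SG| = 10.00 ✓; bearing(S→R) − bearing(S→G) = 115.0° ✓; |SR| = 10.00 ✓; ∠(SR, RF) = 90.00° ✓; |RF| = 42.00 ✗.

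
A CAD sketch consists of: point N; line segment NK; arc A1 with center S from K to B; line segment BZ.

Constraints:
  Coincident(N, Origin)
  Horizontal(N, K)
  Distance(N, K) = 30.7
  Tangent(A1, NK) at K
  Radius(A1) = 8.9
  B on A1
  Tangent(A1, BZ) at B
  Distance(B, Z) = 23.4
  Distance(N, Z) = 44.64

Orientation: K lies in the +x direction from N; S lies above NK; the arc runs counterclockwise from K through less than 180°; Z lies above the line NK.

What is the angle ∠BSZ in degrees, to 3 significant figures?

69.2°

Checks: |SB| = 8.900 ✓; ∠(SB, BZ) = 90.00° ✓; |BZ| = 23.40 ✓; |NZ| = 44.64 ✓.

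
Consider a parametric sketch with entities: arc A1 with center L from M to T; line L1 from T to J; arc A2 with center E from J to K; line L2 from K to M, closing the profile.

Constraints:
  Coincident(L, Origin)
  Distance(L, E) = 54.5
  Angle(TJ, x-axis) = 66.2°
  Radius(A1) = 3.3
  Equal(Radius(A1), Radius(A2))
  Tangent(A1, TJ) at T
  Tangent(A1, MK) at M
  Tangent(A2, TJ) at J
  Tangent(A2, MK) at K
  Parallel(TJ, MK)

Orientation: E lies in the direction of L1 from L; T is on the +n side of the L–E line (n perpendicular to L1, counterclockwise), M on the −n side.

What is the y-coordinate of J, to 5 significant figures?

51.197

Tangency of A1 to both parallel lines with radius 3.3 puts T and M at L ± 3.3·n: T = (-3.0194, 1.3317), M = (3.0194, -1.3317). Equal radii place J and K the same way about E: J = E + 3.3·n = (18.974, 51.197), K = E − 3.3·n = (25.013, 48.534). So J.y = 51.197.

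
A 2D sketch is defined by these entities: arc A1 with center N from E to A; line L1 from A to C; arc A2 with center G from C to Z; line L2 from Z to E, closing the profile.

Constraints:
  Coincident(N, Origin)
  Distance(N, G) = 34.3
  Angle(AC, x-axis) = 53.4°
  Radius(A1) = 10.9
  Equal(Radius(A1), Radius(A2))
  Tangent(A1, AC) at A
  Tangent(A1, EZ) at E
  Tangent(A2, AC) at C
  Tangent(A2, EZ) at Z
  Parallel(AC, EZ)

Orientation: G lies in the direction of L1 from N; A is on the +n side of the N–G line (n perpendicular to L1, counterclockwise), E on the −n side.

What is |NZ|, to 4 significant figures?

35.99

The slot axis is L1's direction at 53.4°, so u = (cos 53.4°, sin 53.4°) = (0.5962, 0.8028) and n = (−sin 53.4°, cos 53.4°) = (-0.8028, 0.5962). N is at the origin and G lies 34.3 along u from N, so G = 34.3·u = (20.45, 27.54). Tangency of A1 to both parallel lines with radius 10.9 puts A and E at N ± 10.9·n: A = (-8.751, 6.499), E = (8.751, -6.499). Equal radii place C and Z the same way about G: C = G + 10.9·n = (11.70, 34.04), Z = G − 10.9·n = (29.20, 21.04). Then |NZ| = |Z − N| = 35.99.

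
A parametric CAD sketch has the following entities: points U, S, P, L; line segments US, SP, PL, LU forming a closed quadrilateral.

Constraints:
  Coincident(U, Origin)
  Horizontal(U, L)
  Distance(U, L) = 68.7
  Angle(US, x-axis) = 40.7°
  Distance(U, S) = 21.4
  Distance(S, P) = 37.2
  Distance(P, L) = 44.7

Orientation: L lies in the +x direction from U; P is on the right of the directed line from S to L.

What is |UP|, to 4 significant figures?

35.91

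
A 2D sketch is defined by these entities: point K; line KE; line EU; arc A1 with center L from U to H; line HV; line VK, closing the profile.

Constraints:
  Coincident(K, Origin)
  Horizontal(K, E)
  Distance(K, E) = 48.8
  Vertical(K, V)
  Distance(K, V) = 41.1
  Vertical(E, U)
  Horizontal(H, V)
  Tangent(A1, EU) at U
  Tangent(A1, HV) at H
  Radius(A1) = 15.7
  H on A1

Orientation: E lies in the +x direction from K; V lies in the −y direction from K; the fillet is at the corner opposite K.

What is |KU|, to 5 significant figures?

55.015

The virtual corner opposite K is at (48.800, -41.100). The tangent condition forces LU to be normal to EU and since A1 is tangent to HV there, LH ⟂ HV, with radius 15.7, so the center L sits 15.7 in from both sides at L = (33.100, -25.400). That places the tangent points at U = (48.800, -25.400) on EU and H = (33.100, -41.100) on HV. Then |KU| = |U − K| = 55.015.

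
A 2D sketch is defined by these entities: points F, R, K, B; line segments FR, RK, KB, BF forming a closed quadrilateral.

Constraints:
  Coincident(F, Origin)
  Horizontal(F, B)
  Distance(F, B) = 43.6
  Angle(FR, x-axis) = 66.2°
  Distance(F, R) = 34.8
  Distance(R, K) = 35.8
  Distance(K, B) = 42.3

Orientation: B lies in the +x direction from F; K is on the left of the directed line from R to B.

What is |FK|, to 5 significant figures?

64.074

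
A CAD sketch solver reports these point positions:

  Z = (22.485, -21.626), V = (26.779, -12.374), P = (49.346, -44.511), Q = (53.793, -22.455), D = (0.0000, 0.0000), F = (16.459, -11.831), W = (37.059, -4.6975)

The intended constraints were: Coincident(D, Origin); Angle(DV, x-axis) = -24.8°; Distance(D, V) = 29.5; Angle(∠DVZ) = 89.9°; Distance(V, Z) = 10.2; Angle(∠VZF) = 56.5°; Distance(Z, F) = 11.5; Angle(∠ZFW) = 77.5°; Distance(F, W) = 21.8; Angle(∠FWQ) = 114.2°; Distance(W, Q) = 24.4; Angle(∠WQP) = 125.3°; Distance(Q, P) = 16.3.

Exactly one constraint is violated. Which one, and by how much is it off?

Distance(Q, P) = 16.3 — off by 6.20.

D = (0.00, 0.00) ✓; DV at -24.80° ✓; |DV| = 29.50 ✓; ∠DVZ = 89.90° ✓; |VZ| = 10.20 ✓; ∠VZF = 56.50° ✓; |ZF| = 11.50 ✓; ∠ZFW = 77.50° ✓; |FW| = 21.80 ✓; ∠FWQ = 114.2° ✓; |WQ| = 24.40 ✓; ∠WQP = 125.3° ✓; |QP| = 22.50 ✗.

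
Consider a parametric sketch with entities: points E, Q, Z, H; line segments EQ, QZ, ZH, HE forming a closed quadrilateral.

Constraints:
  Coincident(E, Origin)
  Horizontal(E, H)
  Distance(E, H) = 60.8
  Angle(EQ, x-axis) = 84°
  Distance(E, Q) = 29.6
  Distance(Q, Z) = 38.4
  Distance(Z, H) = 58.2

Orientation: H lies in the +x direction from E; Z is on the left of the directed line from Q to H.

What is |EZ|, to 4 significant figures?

62.14

E is at the origin; E and H share the same y with |EH| = 60.8 and H in +x, so H = (60.8, 0). EQ runs at 84.0° with |EQ| = 29.6, so Q = (3.094, 29.44). Z is determined by |QZ| = 38.4 and |ZH| = 58.2 together: it lies at the intersection of circle(Q, 38.4) and circle(H, 58.2). With |QH| = 64.78, the foot of the radical line on QH is 17.63 from Q and the perpendicular offset is √(38.4² − 17.63²) = 34.11. Taking the left-of-QH solution: Z = (34.30, 51.82).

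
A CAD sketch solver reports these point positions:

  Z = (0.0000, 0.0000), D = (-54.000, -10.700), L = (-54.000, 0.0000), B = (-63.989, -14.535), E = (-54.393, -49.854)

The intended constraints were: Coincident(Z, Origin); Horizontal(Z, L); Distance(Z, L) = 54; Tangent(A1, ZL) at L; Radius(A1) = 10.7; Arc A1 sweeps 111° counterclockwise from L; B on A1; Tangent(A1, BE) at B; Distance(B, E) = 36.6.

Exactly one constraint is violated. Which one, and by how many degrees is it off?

Tangent(A1, BE) at B — off by 5.80°.

Z = (0.00, 0.00) ✓; Z.y = 0.00, L.y = 0.00 ✓; |ZL| = 54.00 ✓; ∠(DL, LZ) = 90.00° ✓; |DL| = 10.70 ✓; bearing(D→B) − bearing(D→L) = 111.0° ✓; |DB| = 10.70 ✓; ∠(DB, BE) = 95.80° ✗; |BE| = 36.60 ✓.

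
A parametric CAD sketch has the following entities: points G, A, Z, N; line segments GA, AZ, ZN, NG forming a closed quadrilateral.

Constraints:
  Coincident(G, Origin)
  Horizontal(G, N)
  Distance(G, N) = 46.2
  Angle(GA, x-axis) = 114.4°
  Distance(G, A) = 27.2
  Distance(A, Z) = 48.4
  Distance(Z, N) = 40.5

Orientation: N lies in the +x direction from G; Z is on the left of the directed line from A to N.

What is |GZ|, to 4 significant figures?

52.38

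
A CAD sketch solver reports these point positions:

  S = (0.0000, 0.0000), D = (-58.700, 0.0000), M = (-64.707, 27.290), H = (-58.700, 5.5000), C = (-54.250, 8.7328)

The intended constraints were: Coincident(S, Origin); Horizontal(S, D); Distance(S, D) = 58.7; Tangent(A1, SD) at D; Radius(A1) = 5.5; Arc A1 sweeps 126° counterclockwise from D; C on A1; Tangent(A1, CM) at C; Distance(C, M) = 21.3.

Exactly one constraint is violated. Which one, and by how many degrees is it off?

Tangent(A1, CM) at C — off by 6.60°.

S = (0.00, 0.00) ✓; S.y = 0.00, D.y = 0.00 ✓; |SD| = 58.70 ✓; ∠(HD, DS) = 90.00° ✓; |HD| = 5.500 ✓; bearing(H→C) − bearing(H→D) = 126.0° ✓; |HC| = 5.500 ✓; ∠(HC, CM) = 96.60° ✗; |CM| = 21.30 ✓.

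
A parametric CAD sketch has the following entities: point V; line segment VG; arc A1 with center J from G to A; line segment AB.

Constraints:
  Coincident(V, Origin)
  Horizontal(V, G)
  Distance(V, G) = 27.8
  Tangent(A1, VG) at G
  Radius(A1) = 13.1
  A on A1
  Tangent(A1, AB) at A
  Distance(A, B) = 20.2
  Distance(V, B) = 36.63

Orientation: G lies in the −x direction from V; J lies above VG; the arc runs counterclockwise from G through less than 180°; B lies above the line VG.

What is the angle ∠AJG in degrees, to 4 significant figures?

90.66°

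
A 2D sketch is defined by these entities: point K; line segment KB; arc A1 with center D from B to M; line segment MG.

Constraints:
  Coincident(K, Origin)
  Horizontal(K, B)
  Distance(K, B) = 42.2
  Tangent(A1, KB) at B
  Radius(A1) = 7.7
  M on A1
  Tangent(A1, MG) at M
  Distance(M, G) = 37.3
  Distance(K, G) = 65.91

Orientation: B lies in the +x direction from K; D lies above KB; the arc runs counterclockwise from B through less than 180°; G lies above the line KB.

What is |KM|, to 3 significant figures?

50.5

Checks: |DM| = 7.700 ✓; ∠(DM, MG) = 90.00° ✓; |MG| = 37.30 ✓; |KG| = 65.91 ✓.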